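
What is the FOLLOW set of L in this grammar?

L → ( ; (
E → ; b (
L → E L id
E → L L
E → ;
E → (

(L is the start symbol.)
To compute FOLLOW(L), find every occurrence of L on a right-hand side N → α L β: add FIRST(β) \ {ε}, and if β is empty or nullable also add FOLLOW(N). Iterate to a fixed point.

L is the start symbol, so $ ∈ FOLLOW(L).
In L → E L id: L is followed by id, add FIRST(id) \ {ε} = { 'id' }
In E → L L: L is followed by L, add FIRST(L) \ {ε} = { '(', ';' }
In E → L L: L is at the end, add FOLLOW(E)

The FOLLOW sets referred to above (computed the same way, to a fixed point):
  FOLLOW(E) = { '(', ';' }

Taking the union: FOLLOW(L) = { $, '(', ';', 'id' }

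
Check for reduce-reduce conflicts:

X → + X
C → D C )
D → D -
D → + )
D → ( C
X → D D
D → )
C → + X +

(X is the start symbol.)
A reduce-reduce conflict occurs when an LR(0) state has two complete items [A → α .] and [B → β .] — both call for a reduction, and with no lookahead the parser cannot choose between them.

Augment with X' → X and build the canonical LR(0) collection (I0 = CLOSURE({[X' → . X]}), then GOTO on every symbol after a dot until no new states appear). It has 19 states:
  I0: { [D → . ( C], [D → . )], [D → . + )], [D → . D -], [X → . + X], [X → . D D], [X' → . X] }  — shift
  I1: { [C → . + X +], [C → . D C )], [D → ( . C], [D → . ( C], [D → . )], [D → . + )], [D → . D -] }  — shift
  I2: { [D → ) .] }  — reduce
  I3: { [D → + . )], [D → . ( C], [D → . )], [D → . + )], [D → . D -], [X → + . X], [X → . + X], [X → . D D] }  — shift
  I4: { [D → . ( C], [D → . )], [D → . + )], [D → . D -], [D → D . -], [X → D . D] }  — shift
  I5: { [X' → X .] }  — accept
  I6: { [D → + . )] }  — shift
  I7: { [D → D - .] }  — reduce
  I8: { [D → D . -], [X → D D .] }  — shift, reduce
  I9: { [D → + ) .] }  — reduce
  I10: { [D → ) .], [D → + ) .] }  — 2 reduces
  I11: { [X → + X .] }  — reduce
  I12: { [C → + . X +], [D → + . )], [D → . ( C], [D → . )], [D → . + )], [D → . D -], [X → . + X], [X → . D D] }  — shift
  I13: { [D → ( C .] }  — reduce
  I14: { [C → . + X +], [C → . D C )], [C → D . C )], [D → . ( C], [D → . )], [D → . + )], [D → . D -], [D → D . -] }  — shift
  I15: { [C → D C . )] }  — shift
  I16: { [C → D C ) .] }  — reduce
  I17: { [C → + X . +] }  — shift
  I18: { [C → + X + .] }  — reduce

I10 contains complete items [D → ) .], [D → + ) .] — reduce-reduce conflict.

Answer: Yes — I10: [D → ) .] vs [D → + ) .]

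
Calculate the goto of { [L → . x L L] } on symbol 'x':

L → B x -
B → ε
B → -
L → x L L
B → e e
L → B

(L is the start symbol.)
GOTO(I, 'x') = CLOSURE({ [A → αX.β] : [A → α.Xβ] ∈ I, X = 'x' })

Items with dot before 'x', with the dot advanced:
  [L → . x L L] → [L → x . L L]
Closure of the advanced items:
  [L → x . L L] has the dot before L: add [L → . B x -], [L → . x L L], [L → . B]
  [L → . B x -] has the dot before B: add [B → .], [B → . -], [B → . e e]

GOTO = { [B → . -], [B → . e e], [B → .], [L → . B x -], [L → . B], [L → . x L L], [L → x . L L] }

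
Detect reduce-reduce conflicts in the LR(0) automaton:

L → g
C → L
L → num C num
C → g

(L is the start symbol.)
A reduce-reduce conflict occurs when an LR(0) state has two complete items [A → α .] and [B → β .] — both call for a reduction, and with no lookahead the parser cannot choose between them.

Augment with L' → L and build the canonical LR(0) collection (I0 = CLOSURE({[L' → . L]}), then GOTO on every symbol after a dot until no new states appear). It has 8 states:
  I0: { [L → . g], [L → . num C num], [L' → . L] }  — shift
  I1: { [L' → L .] }  — accept
  I2: { [L → g .] }  — reduce
  I3: { [C → . L], [C → . g], [L → . g], [L → . num C num], [L → num . C num] }  — shift
  I4: { [L → num C . num] }  — shift
  I5: { [C → L .] }  — reduce
  I6: { [C → g .], [L → g .] }  — 2 reduces
  I7: { [L → num C num .] }  — reduce

I6 contains complete items [C → g .], [L → g .] — reduce-reduce conflict.

Answer: Yes — I6: [C → g .] vs [L → g .]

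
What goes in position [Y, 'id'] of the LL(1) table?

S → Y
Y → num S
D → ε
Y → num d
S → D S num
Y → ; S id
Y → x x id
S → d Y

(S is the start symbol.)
Empty (error entry)

To find M[Y, 'id'], we find productions for Y where 'id' is in the predict set (PREDICT(N → α) = (FIRST(α) \ {ε}) ∪ (FOLLOW(N) if α ⇒* ε)).

Y → num S: PREDICT = { 'num' }
Y → num d: PREDICT = { 'num' }
Y → ; S id: PREDICT = { ';' }
Y → x x id: PREDICT = { 'x' }

M[Y, 'id'] is empty (no production applies)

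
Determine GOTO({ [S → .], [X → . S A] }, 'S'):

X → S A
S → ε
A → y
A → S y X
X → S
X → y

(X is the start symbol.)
GOTO(I, 'S') = CLOSURE({ [A → αX.β] : [A → α.Xβ] ∈ I, X = 'S' })

Items with dot before 'S', with the dot advanced:
  [X → . S A] → [X → S . A]
Closure of the advanced items:
  [X → S . A] has the dot before A: add [A → . y], [A → . S y X]
  [A → . S y X] has the dot before S: add [S → .]

GOTO = { [A → . S y X], [A → . y], [S → .], [X → S . A] }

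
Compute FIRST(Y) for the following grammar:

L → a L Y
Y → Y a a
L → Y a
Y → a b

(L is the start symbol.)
{ 'a' }

From Y → Y a a:
  - Y is the symbol being defined: contributes nothing new
    Y is not nullable, so stop
From Y → a b:
  - a is a terminal: add 'a' and stop

Collecting: FIRST(Y) = { 'a' }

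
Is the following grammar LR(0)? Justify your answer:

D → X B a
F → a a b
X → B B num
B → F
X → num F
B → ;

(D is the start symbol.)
A grammar is LR(0) if no state in the canonical LR(0) collection has:
  - both a shift item (dot before a terminal) and a complete item (shift-reduce conflict), or
  - two or more complete items (reduce-reduce conflict; the accept item [D' → D .] counts as a complete item here).

Augment with D' → D and build the canonical LR(0) collection (I0 = CLOSURE({[D' → . D]}), then GOTO on every symbol after a dot until no new states appear). It has 15 states:
  I0: { [B → . ;], [B → . F], [D → . X B a], [D' → . D], [F → . a a b], [X → . B B num], [X → . num F] }  — shift
  I1: { [B → ; .] }  — reduce
  I2: { [B → . ;], [B → . F], [F → . a a b], [X → B . B num] }  — shift
  I3: { [D' → D .] }  — accept
  I4: { [B → F .] }  — reduce
  I5: { [B → . ;], [B → . F], [D → X . B a], [F → . a a b] }  — shift
  I6: { [F → a . a b] }  — shift
  I7: { [F → . a a b], [X → num . F] }  — shift
  I8: { [X → num F .] }  — reduce
  I9: { [F → a a . b] }  — shift
  I10: { [F → a a b .] }  — reduce
  I11: { [D → X B . a] }  — shift
  I12: { [D → X B a .] }  — reduce
  I13: { [X → B B . num] }  — shift
  I14: { [X → B B num .] }  — reduce

Every state is either a pure shift/goto state or contains exactly one complete item and nothing to shift — no conflicts. The grammar is LR(0).

Answer: Yes, the grammar is LR(0)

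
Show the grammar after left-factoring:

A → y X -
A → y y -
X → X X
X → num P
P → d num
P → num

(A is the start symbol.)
Left-factoring transforms A → αβ₁ | αβ₂ into A → αA' and A' → β₁ | β₂
(α is the longest common prefix among the alternatives). Repeat until
no nonterminal has two alternatives with a common prefix.

Round 1: A has alternatives sharing prefix 'y'. Introduce A': A → y A'
  Add: A' → X -
  Add: A' → y -

No remaining common prefixes — done.

Resulting grammar:
A → y A'
A' → X -
A' → y -
X → X X
X → num P
P → d num
P → num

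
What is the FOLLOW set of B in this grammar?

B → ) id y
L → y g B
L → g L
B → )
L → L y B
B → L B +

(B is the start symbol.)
{ $, ')', '+', 'g', 'y' }

B is the start symbol, so $ ∈ FOLLOW(B).
In L → y g B: B is at the end, add FOLLOW(L)
In L → L y B: B is at the end, add FOLLOW(L)
In B → L B +: B is followed by '+', add FIRST('+') \ {ε} = { '+' }

The FOLLOW sets referred to above (computed the same way, to a fixed point):
  FOLLOW(L) = { ')', 'g', 'y' }

Taking the union: FOLLOW(B) = { $, ')', '+', 'g', 'y' }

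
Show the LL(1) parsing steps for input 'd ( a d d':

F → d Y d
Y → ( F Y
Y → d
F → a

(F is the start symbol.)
Stack is shown with the top on the left.

Stack      Input        Action
------------------------------
F $        d ( a d d $  output F → d Y d
d Y d $    d ( a d d $  match 'd'
Y d $      ( a d d $    output Y → ( F Y
( F Y d $  ( a d d $    match '('
F Y d $    a d d $      output F → a
a Y d $    a d d $      match 'a'
Y d $      d d $        output Y → d
d d $      d d $        match 'd'
d $        d $          match 'd'
$          $            accept

The string is accepted.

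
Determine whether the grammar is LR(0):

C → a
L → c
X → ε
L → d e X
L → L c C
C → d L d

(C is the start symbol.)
A grammar is LR(0) if no state in the canonical LR(0) collection has:
  - both a shift item (dot before a terminal) and a complete item (shift-reduce conflict), or
  - two or more complete items (reduce-reduce conflict; the accept item [C' → C .] counts as a complete item here).

Augment with C' → C and build the canonical LR(0) collection (I0 = CLOSURE({[C' → . C]}), then GOTO on every symbol after a dot until no new states appear). It has 12 states:
  I0: { [C → . a], [C → . d L d], [C' → . C] }  — shift
  I1: { [C' → C .] }  — accept
  I2: { [C → a .] }  — reduce
  I3: { [C → d . L d], [L → . L c C], [L → . c], [L → . d e X] }  — shift
  I4: { [C → d L . d], [L → L . c C] }  — shift
  I5: { [L → c .] }  — reduce
  I6: { [L → d . e X] }  — shift
  I7: { [L → d e . X], [X → .] }  — reduce
  I8: { [L → d e X .] }  — reduce
  I9: { [C → . a], [C → . d L d], [L → L c . C] }  — shift
  I10: { [C → d L d .] }  — reduce
  I11: { [L → L c C .] }  — reduce

Every state is either a pure shift/goto state or contains exactly one complete item and nothing to shift — no conflicts. The grammar is LR(0).

Answer: Yes, the grammar is LR(0)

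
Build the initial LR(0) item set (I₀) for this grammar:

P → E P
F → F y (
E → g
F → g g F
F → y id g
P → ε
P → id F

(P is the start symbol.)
{ [E → . g], [P → . E P], [P → . id F], [P → .], [P' → . P] }

First, augment the grammar with P' → P
I₀ = CLOSURE({ [P' → . P] }):
  [P' → . P] has the dot before P: add [P → . E P], [P → .], [P → . id F]
  [P → . E P] has the dot before E: add [E → . g]
No further items can be added.

I₀ = { [E → . g], [P → . E P], [P → . id F], [P → .], [P' → . P] }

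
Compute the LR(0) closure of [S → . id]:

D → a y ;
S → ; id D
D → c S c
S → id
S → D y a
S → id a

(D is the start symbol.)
To compute CLOSURE, for each item [A → α.Bβ] where B is a non-terminal, add [B → .γ] for all productions B → γ; repeat for the newly added items until nothing changes.

Start with: [S → . id]
The dot precedes the terminal id, so nothing is added.

CLOSURE = { [S → . id] }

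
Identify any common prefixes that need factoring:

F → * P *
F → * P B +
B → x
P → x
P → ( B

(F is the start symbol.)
Yes, F has productions with common prefix '* P'

Left-factoring is needed when two productions for the same non-terminal
share a common prefix on the right-hand side.

Productions for F:
  F → * P *
  F → * P B +
Productions for P:
  P → x
  P → ( B

Found common prefix '* P' in productions for F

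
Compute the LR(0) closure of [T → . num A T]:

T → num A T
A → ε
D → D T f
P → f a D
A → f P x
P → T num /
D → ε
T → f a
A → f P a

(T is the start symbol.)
To compute CLOSURE, for each item [A → α.Bβ] where B is a non-terminal, add [B → .γ] for all productions B → γ; repeat for the newly added items until nothing changes.

Start with: [T → . num A T]
The dot precedes the terminal num, so nothing is added.

CLOSURE = { [T → . num A T] }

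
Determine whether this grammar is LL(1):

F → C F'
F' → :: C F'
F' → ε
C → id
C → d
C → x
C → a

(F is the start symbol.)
Relevant sets:
  FOLLOW(F') = { $ }

For F':
  PREDICT(F' → :: C F') = { '::' }
  PREDICT(F' → ε) = { $ }
For C:
  PREDICT(C → id) = { 'id' }
  PREDICT(C → d) = { 'd' }
  PREDICT(C → x) = { 'x' }
  PREDICT(C → a) = { 'a' }
F has a single production, so nothing to check there.

All predict sets are disjoint. The grammar IS LL(1).

Answer: Yes, the grammar is LL(1).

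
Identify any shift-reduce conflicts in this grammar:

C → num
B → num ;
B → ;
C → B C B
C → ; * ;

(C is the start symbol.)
Augment with C' → C and build the canonical LR(0) collection (I0 = CLOSURE({[C' → . C]}), then GOTO on every symbol after a dot until no new states appear). It has 12 states:
  I0: { [B → . ;], [B → . num ;], [C → . ; * ;], [C → . B C B], [C → . num], [C' → . C] }  — shift
  I1: { [B → ; .], [C → ; . * ;] }  — shift, reduce
  I2: { [B → . ;], [B → . num ;], [C → . ; * ;], [C → . B C B], [C → . num], [C → B . C B] }  — shift
  I3: { [C' → C .] }  — accept
  I4: { [B → num . ;], [C → num .] }  — shift, reduce
  I5: { [B → num ; .] }  — reduce
  I6: { [B → . ;], [B → . num ;], [C → B C . B] }  — shift
  I7: { [B → ; .] }  — reduce
  I8: { [C → B C B .] }  — reduce
  I9: { [B → num . ;] }  — shift
  I10: { [C → ; * . ;] }  — shift
  I11: { [C → ; * ; .] }  — reduce

I1 contains reduce item [B → ; .] and shift item [C → ; . * ;] — shift-reduce conflict.
I4 contains reduce item [C → num .] and shift item [B → num . ;] — shift-reduce conflict.

Answer: Yes — I1: [B → ; .] vs [C → ; . * ;]; I4: [C → num .] vs [B → num . ;]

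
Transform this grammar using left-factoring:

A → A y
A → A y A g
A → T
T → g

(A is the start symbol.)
Left-factoring transforms A → αβ₁ | αβ₂ into A → αA' and A' → β₁ | β₂
(α is the longest common prefix among the alternatives). Repeat until
no nonterminal has two alternatives with a common prefix.

Round 1: A has alternatives sharing prefix 'A y'. Introduce A': A → A y A'
  Add: A' → ε
  Add: A' → A g

No remaining common prefixes — done.

Resulting grammar:
A → A y A'
A' → ε
A' → A g
A → T
T → g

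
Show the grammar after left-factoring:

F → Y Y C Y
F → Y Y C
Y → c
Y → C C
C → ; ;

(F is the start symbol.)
F → Y Y C F'
F' → Y
F' → ε
Y → c
Y → C C
C → ; ;

Left-factoring transforms A → αβ₁ | αβ₂ into A → αA' and A' → β₁ | β₂
(α is the longest common prefix among the alternatives). Repeat until
no nonterminal has two alternatives with a common prefix.

Round 1: F has alternatives sharing prefix 'Y Y C'. Introduce F': F → Y Y C F'
  Add: F' → Y
  Add: F' → ε

No remaining common prefixes — done.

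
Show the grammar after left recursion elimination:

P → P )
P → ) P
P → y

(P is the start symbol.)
P is directly left-recursive. The standard transformation for
  A → A α₁ | ... | A α_m | β₁ | ... | β_n
is
  A  → β₁ A' | ... | β_n A'
  A' → α₁ A' | ... | α_m A' | ε

P → ) P becomes P → ) P P'
P → y becomes P → y P'
P → P ) becomes P' → ) P'
Add P' → ε

Resulting grammar:
P → ) P P'
P → y P'
P' → ) P'
P' → ε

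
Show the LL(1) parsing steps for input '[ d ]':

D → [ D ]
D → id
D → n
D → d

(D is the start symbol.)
LL(1) parsing maintains a stack (initially the start symbol over $) and the input. At each step: if the stack top is a terminal, match it against the current input token; if it is a non-terminal N, replace it with the RHS of M[N, lookahead] (the unique production whose predict set contains the lookahead).

Stack is shown with the top on the left.

Stack    Input    Action
------------------------
D $      [ d ] $  output D → [ D ]
[ D ] $  [ d ] $  match '['
D ] $    d ] $    output D → d
d ] $    d ] $    match 'd'
] $      ] $      match ']'
$        $        accept

The string is accepted.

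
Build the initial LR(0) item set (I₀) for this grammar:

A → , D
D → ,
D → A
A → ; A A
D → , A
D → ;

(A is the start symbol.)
{ [A → . , D], [A → . ; A A], [A' → . A] }

First, augment the grammar with A' → A
I₀ = CLOSURE({ [A' → . A] }):
  [A' → . A] has the dot before A: add [A → . , D], [A → . ; A A]
No further items can be added.

I₀ = { [A → . , D], [A → . ; A A], [A' → . A] }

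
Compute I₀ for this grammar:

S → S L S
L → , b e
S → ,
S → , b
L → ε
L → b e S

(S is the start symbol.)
First, augment the grammar with S' → S
I₀ = CLOSURE({ [S' → . S] }):
  [S' → . S] has the dot before S: add [S → . S L S], [S → . ,], [S → . , b]
No further items can be added.

I₀ = { [S → . , b], [S → . ,], [S → . S L S], [S' → . S] }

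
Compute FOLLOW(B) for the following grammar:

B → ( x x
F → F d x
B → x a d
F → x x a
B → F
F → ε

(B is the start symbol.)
B is the start symbol, so $ ∈ FOLLOW(B).
B does not occur on any right-hand side.

Taking the union: FOLLOW(B) = { $ }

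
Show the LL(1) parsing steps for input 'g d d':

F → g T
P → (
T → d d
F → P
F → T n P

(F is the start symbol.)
Stack is shown with the top on the left.

Stack  Input    Action
----------------------
F $    g d d $  output F → g T
g T $  g d d $  match 'g'
T $    d d $    output T → d d
d d $  d d $    match 'd'
d $    d $      match 'd'
$      $        accept

The string is accepted.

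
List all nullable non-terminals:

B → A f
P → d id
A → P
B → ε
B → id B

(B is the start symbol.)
{ 'B' }

ε-productions: B → ε
So B is immediately nullable.
No further non-terminal can be added: every production for the remaining non-terminals contains a terminal or a non-nullable non-terminal.
Nullable = { 'B' }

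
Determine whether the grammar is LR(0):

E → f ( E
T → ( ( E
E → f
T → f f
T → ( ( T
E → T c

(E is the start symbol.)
No. Shift-reduce conflict between [E → f .] and [E → f . ( E]

A grammar is LR(0) if no state in the canonical LR(0) collection has:
  - both a shift item (dot before a terminal) and a complete item (shift-reduce conflict), or
  - two or more complete items (reduce-reduce conflict; the accept item [E' → E .] counts as a complete item here).

Augment with E' → E and build the canonical LR(0) collection (I0 = CLOSURE({[E' → . E]}), then GOTO on every symbol after a dot until no new states appear). It has 12 states:
  I0: { [E → . T c], [E → . f ( E], [E → . f], [E' → . E], [T → . ( ( E], [T → . ( ( T], [T → . f f] }  — shift
  I1: { [T → ( . ( E], [T → ( . ( T] }  — shift
  I2: { [E' → E .] }  — accept
  I3: { [E → T . c] }  — shift
  I4: { [E → f . ( E], [E → f .], [T → f . f] }  — shift, reduce
  I5: { [E → . T c], [E → . f ( E], [E → . f], [E → f ( . E], [T → . ( ( E], [T → . ( ( T], [T → . f f] }  — shift
  I6: { [T → f f .] }  — reduce
  I7: { [E → f ( E .] }  — reduce
  I8: { [E → T c .] }  — reduce
  I9: { [E → . T c], [E → . f ( E], [E → . f], [T → ( ( . E], [T → ( ( . T], [T → . ( ( E], [T → . ( ( T], [T → . f f] }  — shift
  I10: { [T → ( ( E .] }  — reduce
  I11: { [E → T . c], [T → ( ( T .] }  — shift, reduce

Conflict in state I4:
  Shift-reduce conflict between [E → f .] and [E → f . ( E]
So the grammar is NOT LR(0).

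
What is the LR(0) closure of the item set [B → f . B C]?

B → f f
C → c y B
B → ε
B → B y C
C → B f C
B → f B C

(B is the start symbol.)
{ [B → . B y C], [B → . f B C], [B → . f f], [B → .], [B → f . B C] }

Start with: [B → f . B C]
  [B → f . B C] has the dot before B: add [B → . f f], [B → .], [B → . B y C], [B → . f B C]
No further items can be added.

CLOSURE = { [B → . B y C], [B → . f B C], [B → . f f], [B → .], [B → f . B C] }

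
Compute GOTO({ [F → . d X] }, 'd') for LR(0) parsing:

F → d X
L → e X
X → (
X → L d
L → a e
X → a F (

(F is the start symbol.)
{ [F → d . X], [L → . a e], [L → . e X], [X → . (], [X → . L d], [X → . a F (] }

GOTO(I, 'd') = CLOSURE({ [A → αX.β] : [A → α.Xβ] ∈ I, X = 'd' })

Items with dot before 'd', with the dot advanced:
  [F → . d X] → [F → d . X]
Closure of the advanced items:
  [F → d . X] has the dot before X: add [X → . (], [X → . L d], [X → . a F (]
  [X → . L d] has the dot before L: add [L → . e X], [L → . a e]

GOTO = { [F → d . X], [L → . a e], [L → . e X], [X → . (], [X → . L d], [X → . a F (] }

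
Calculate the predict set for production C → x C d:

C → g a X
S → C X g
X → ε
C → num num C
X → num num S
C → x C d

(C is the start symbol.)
{ 'x' }

PREDICT(C → x C d) = (FIRST(RHS) \ {ε}) ∪ (FOLLOW(C) if ε ∈ FIRST(RHS), i.e. RHS ⇒* ε)
FIRST(x C d) = { 'x' }
ε ∉ FIRST(x C d), so FOLLOW(C) is not added.
PREDICT(C → x C d) = { 'x' }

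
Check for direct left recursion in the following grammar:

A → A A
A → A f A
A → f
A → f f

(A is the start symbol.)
Yes, A is left-recursive

Direct left recursion occurs when N → N α for some non-terminal N (the right-hand side begins with the left-hand side itself).

A → A A: LEFT RECURSIVE (starts with A)
A → A f A: LEFT RECURSIVE (starts with A)
A → f: starts with f
A → f f: starts with f

The grammar has direct left recursion on: A.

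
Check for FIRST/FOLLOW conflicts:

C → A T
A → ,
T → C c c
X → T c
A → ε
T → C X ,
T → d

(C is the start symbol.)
Nullable non-terminals: A.

A: nullable alternative(s) A → ε; FOLLOW(A) = { ',', 'd' }
  A → ,: FIRST \ {ε} = { ',' } — overlaps FOLLOW(A) on { ',' }: CONFLICT
  A → ε: FIRST \ {ε} = { } — this is the only nullable alternative, skip

C, T, X have no nullable alternative, so no FIRST/FOLLOW check is needed there.

So the grammar has 1 FIRST/FOLLOW conflict (marked CONFLICT above).

Answer: Yes. A → ',' with FOLLOW(A) on { ',' }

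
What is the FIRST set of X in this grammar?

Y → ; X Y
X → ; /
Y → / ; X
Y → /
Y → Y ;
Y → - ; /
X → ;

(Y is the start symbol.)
From X → ; /:
  - ';' is a terminal: add ';' and stop
From X → ;:
  - ';' is a terminal: add ';' and stop

Collecting: FIRST(X) = { ';' }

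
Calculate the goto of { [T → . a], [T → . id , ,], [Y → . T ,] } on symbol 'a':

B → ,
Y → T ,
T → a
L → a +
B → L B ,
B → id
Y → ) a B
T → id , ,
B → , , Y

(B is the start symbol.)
GOTO(I, 'a') = CLOSURE({ [A → αX.β] : [A → α.Xβ] ∈ I, X = 'a' })

Items with dot before 'a', with the dot advanced:
  [T → . a] → [T → a .]
Closure adds nothing (no advanced item has the dot before a non-terminal).

GOTO = { [T → a .] }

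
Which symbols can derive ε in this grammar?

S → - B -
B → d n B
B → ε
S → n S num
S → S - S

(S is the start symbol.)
A non-terminal is nullable if it can derive ε (the empty string): either it has an ε-production, or it has a production whose right-hand side consists entirely of nullable non-terminals.

ε-productions: B → ε
So B is immediately nullable.
No further non-terminal can be added: every production for the remaining non-terminals contains a terminal or a non-nullable non-terminal.
Nullable = { 'B' }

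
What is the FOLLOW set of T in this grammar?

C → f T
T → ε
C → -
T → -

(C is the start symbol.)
To compute FOLLOW(T), find every occurrence of T on a right-hand side N → α T β: add FIRST(β) \ {ε}, and if β is empty or nullable also add FOLLOW(N). Iterate to a fixed point.

In C → f T: T is at the end, add FOLLOW(C)

The FOLLOW sets referred to above (computed the same way, to a fixed point):
  FOLLOW(C) = { $ }

Taking the union: FOLLOW(T) = { $ }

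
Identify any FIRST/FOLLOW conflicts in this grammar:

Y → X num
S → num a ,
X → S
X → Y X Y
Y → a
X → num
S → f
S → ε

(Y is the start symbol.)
A FIRST/FOLLOW conflict occurs when a non-terminal N has a nullable alternative N → β (β ⇒* ε) and another alternative N → α with FIRST(α) ∩ FOLLOW(N) ≠ ∅: on such a lookahead the parser cannot decide between expanding α and letting N vanish via β.

Nullable non-terminals: S, X.
FIRST sets used below: FIRST(S) = { 'f', 'num', ε }, FIRST(Y) = { 'a', 'f', 'num' }

S: nullable alternative(s) S → ε; FOLLOW(S) = { 'a', 'f', 'num' }
  S → num a ,: FIRST \ {ε} = { 'num' } — overlaps FOLLOW(S) on { 'num' }: CONFLICT
  S → f: FIRST \ {ε} = { 'f' } — overlaps FOLLOW(S) on { 'f' }: CONFLICT
  S → ε: FIRST \ {ε} = { } — this is the only nullable alternative, skip

X: nullable alternative(s) X → S; FOLLOW(X) = { 'a', 'f', 'num' }
  X → S: FIRST \ {ε} = { 'f', 'num' } — this is the only nullable alternative, skip
  X → Y X Y: FIRST \ {ε} = { 'a', 'f', 'num' } — overlaps FOLLOW(X) on { 'a', 'f', 'num' }: CONFLICT
  X → num: FIRST \ {ε} = { 'num' } — overlaps FOLLOW(X) on { 'num' }: CONFLICT

Y has no nullable alternative, so no FIRST/FOLLOW check is needed there.

So the grammar has 4 FIRST/FOLLOW conflicts (marked CONFLICT above).

Answer: Yes. S → num a ',' with FOLLOW(S) on { 'num' }; S → f with FOLLOW(S) on { 'f' }; X → Y X Y with FOLLOW(X) on { 'a', 'f', 'num' }; X → num with FOLLOW(X) on { 'num' }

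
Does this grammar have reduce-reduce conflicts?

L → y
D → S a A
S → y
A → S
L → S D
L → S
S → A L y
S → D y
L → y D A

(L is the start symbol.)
Yes — I4: [A → S .] vs [L → S .]; I5: [L → y .] vs [S → y .]; I14: [S → D y .] vs [S → y .]

Augment with L' → L and build the canonical LR(0) collection (I0 = CLOSURE({[L' → . L]}), then GOTO on every symbol after a dot until no new states appear). It has 17 states:
  I0: { [A → . S], [D → . S a A], [L → . S D], [L → . S], [L → . y D A], [L → . y], [L' → . L], [S → . A L y], [S → . D y], [S → . y] }  — shift
  I1: { [A → . S], [D → . S a A], [L → . S D], [L → . S], [L → . y D A], [L → . y], [S → . A L y], [S → . D y], [S → . y], [S → A . L y] }  — shift
  I2: { [S → D . y] }  — shift
  I3: { [L' → L .] }  — accept
  I4: { [A → . S], [A → S .], [D → . S a A], [D → S . a A], [L → S . D], [L → S .], [S → . A L y], [S → . D y], [S → . y] }  — shift, 2 reduces
  I5: { [A → . S], [D → . S a A], [L → y . D A], [L → y .], [S → . A L y], [S → . D y], [S → . y], [S → y .] }  — shift, 2 reduces
  I6: { [A → . S], [D → . S a A], [L → y D . A], [S → . A L y], [S → . D y], [S → . y], [S → D . y] }  — shift
  I7: { [A → S .], [D → S . a A] }  — shift, reduce
  I8: { [S → y .] }  — reduce
  I9: { [A → . S], [D → . S a A], [D → S a . A], [S → . A L y], [S → . D y], [S → . y] }  — shift
  I10: { [A → . S], [D → . S a A], [D → S a A .], [L → . S D], [L → . S], [L → . y D A], [L → . y], [S → . A L y], [S → . D y], [S → . y], [S → A . L y] }  — shift, reduce
  I11: { [S → A L . y] }  — shift
  I12: { [S → A L y .] }  — reduce
  I13: { [A → . S], [D → . S a A], [L → . S D], [L → . S], [L → . y D A], [L → . y], [L → y D A .], [S → . A L y], [S → . D y], [S → . y], [S → A . L y] }  — shift, reduce
  I14: { [S → D y .], [S → y .] }  — 2 reduces
  I15: { [L → S D .], [S → D . y] }  — shift, reduce
  I16: { [S → D y .] }  — reduce

I4 contains complete items [A → S .], [L → S .] — reduce-reduce conflict.
I5 contains complete items [L → y .], [S → y .] — reduce-reduce conflict.
I14 contains complete items [S → D y .], [S → y .] — reduce-reduce conflict.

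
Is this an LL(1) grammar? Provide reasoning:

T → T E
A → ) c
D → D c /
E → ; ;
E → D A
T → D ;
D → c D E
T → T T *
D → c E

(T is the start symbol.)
No. Predict set conflict for T: { 'c' }

A grammar is LL(1) if for each non-terminal N with multiple productions, the predict sets of those productions are pairwise disjoint, where PREDICT(N → α) = (FIRST(α) \ {ε}) ∪ (FOLLOW(N) if α ⇒* ε).

Relevant sets:
  FIRST(T) = { 'c' }
  FIRST(D) = { 'c' }

For T:
  PREDICT(T → T E) = { 'c' }
  PREDICT(T → D ';') = { 'c' }
  PREDICT(T → T T '*') = { 'c' }
For D:
  PREDICT(D → D c '/') = { 'c' }
  PREDICT(D → c D E) = { 'c' }
  PREDICT(D → c E) = { 'c' }
For E:
  PREDICT(E → ';' ';') = { ';' }
  PREDICT(E → D A) = { 'c' }
A has a single production, so nothing to check there.

Conflict found: Predict set conflict for T: { 'c' }
The grammar is NOT LL(1).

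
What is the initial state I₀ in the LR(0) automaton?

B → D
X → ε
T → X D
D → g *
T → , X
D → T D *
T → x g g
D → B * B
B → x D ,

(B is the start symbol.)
First, augment the grammar with B' → B
I₀ = CLOSURE({ [B' → . B] }):
  [B' → . B] has the dot before B: add [B → . D], [B → . x D ,]
  [B → . D] has the dot before D: add [D → . g *], [D → . T D *], [D → . B * B]
  [D → . T D *] has the dot before T: add [T → . X D], [T → . , X], [T → . x g g]
  [T → . X D] has the dot before X: add [X → .]
No further items can be added.

I₀ = { [B → . D], [B → . x D ,], [B' → . B], [D → . B * B], [D → . T D *], [D → . g *], [T → . , X], [T → . X D], [T → . x g g], [X → .] }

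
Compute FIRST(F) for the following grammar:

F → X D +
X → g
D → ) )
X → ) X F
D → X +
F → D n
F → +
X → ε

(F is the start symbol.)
To compute FIRST(F), examine every production with F on the left-hand side, reading each right-hand side left to right until a non-nullable symbol is reached.

FIRST sets of the other non-terminals involved (by the same procedure, iterated to a fixed point):
  FIRST(X) = { ')', 'g', ε }
  FIRST(D) = { ')', '+', 'g' }

From F → X D +:
  - X is a non-terminal: add FIRST(X) \ {ε} = { ')', 'g' }
    X is nullable, so continue to the next symbol
  - D is a non-terminal: add FIRST(D) \ {ε} = { ')', '+', 'g' }
    D is not nullable, so stop
From F → D n:
  - D is a non-terminal: add FIRST(D) \ {ε} = { ')', '+', 'g' }
    D is not nullable, so stop
From F → +:
  - '+' is a terminal: add '+' and stop

Collecting: FIRST(F) = { ')', '+', 'g' }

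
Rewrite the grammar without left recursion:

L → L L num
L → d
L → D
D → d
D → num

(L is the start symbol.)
L → d L'
L → D L'
L' → L num L'
L' → ε
D → d
D → num

L is directly left-recursive. The standard transformation for
  A → A α₁ | ... | A α_m | β₁ | ... | β_n
is
  A  → β₁ A' | ... | β_n A'
  A' → α₁ A' | ... | α_m A' | ε

L → d becomes L → d L'
L → D becomes L → D L'
L → L L num becomes L' → L num L'
Add L' → ε

Productions for other non-terminals are unchanged:
  D → d
  D → num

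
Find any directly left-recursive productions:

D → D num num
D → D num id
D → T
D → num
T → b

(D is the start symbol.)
D → D num num: LEFT RECURSIVE (starts with D)
D → D num id: LEFT RECURSIVE (starts with D)
D → T: starts with T
D → num: starts with num
T → b: starts with b

The grammar has direct left recursion on: D.

Answer: Yes, D is left-recursive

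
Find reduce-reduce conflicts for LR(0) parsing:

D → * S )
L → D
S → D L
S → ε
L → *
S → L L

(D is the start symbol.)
Yes — I3: [L → * .] vs [S → .]

A reduce-reduce conflict occurs when an LR(0) state has two complete items [A → α .] and [B → β .] — both call for a reduction, and with no lookahead the parser cannot choose between them.

Augment with D' → D and build the canonical LR(0) collection (I0 = CLOSURE({[D' → . D]}), then GOTO on every symbol after a dot until no new states appear). It has 11 states:
  I0: { [D → . * S )], [D' → . D] }  — shift
  I1: { [D → * . S )], [D → . * S )], [L → . *], [L → . D], [S → . D L], [S → . L L], [S → .] }  — shift, reduce
  I2: { [D' → D .] }  — accept
  I3: { [D → * . S )], [D → . * S )], [L → * .], [L → . *], [L → . D], [S → . D L], [S → . L L], [S → .] }  — shift, 2 reduces
  I4: { [D → . * S )], [L → . *], [L → . D], [L → D .], [S → D . L] }  — shift, reduce
  I5: { [D → . * S )], [L → . *], [L → . D], [S → L . L] }  — shift
  I6: { [D → * S . )] }  — shift
  I7: { [D → * S ) .] }  — reduce
  I8: { [L → D .] }  — reduce
  I9: { [S → L L .] }  — reduce
  I10: { [S → D L .] }  — reduce

I3 contains complete items [L → * .], [S → .] — reduce-reduce conflict.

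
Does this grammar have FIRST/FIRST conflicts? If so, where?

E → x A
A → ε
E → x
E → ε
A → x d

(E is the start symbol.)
A FIRST/FIRST conflict occurs when two productions N → α and N → β for the same non-terminal have FIRST(α) ∩ FIRST(β) ≠ ∅ (with ε ∈ FIRST of a nullable right-hand side, so two nullable alternatives also conflict).

Productions for E:
  E → x A: FIRST = { 'x' }
  E → x: FIRST = { 'x' }
  E → ε: FIRST = { ε }
Productions for A:
  A → ε: FIRST = { ε }
  A → x d: FIRST = { 'x' }

Conflict for E: E → x A and E → x
  Overlap: { 'x' }

Answer: Yes. E → x A / E → x on { 'x' }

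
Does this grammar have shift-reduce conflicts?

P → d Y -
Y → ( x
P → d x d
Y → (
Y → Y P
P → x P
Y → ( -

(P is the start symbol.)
Augment with P' → P and build the canonical LR(0) collection (I0 = CLOSURE({[P' → . P]}), then GOTO on every symbol after a dot until no new states appear). It has 13 states:
  I0: { [P → . d Y -], [P → . d x d], [P → . x P], [P' → . P] }  — shift
  I1: { [P' → P .] }  — accept
  I2: { [P → d . Y -], [P → d . x d], [Y → . ( -], [Y → . ( x], [Y → . (], [Y → . Y P] }  — shift
  I3: { [P → . d Y -], [P → . d x d], [P → . x P], [P → x . P] }  — shift
  I4: { [P → x P .] }  — reduce
  I5: { [Y → ( . -], [Y → ( . x], [Y → ( .] }  — shift, reduce
  I6: { [P → . d Y -], [P → . d x d], [P → . x P], [P → d Y . -], [Y → Y . P] }  — shift
  I7: { [P → d x . d] }  — shift
  I8: { [P → d x d .] }  — reduce
  I9: { [P → d Y - .] }  — reduce
  I10: { [Y → Y P .] }  — reduce
  I11: { [Y → ( - .] }  — reduce
  I12: { [Y → ( x .] }  — reduce

I5 contains reduce item [Y → ( .] and shift items [Y → ( . -], [Y → ( . x] — shift-reduce conflict.

Answer: Yes — I5: [Y → ( .] vs [Y → ( . -]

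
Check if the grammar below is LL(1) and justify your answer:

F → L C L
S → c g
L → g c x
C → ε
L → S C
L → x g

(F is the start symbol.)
A grammar is LL(1) if for each non-terminal N with multiple productions, the predict sets of those productions are pairwise disjoint, where PREDICT(N → α) = (FIRST(α) \ {ε}) ∪ (FOLLOW(N) if α ⇒* ε).

Relevant sets:
  FIRST(S) = { 'c' }

For L:
  PREDICT(L → g c x) = { 'g' }
  PREDICT(L → S C) = { 'c' }
  PREDICT(L → x g) = { 'x' }
F, S, C have a single production, so nothing to check there.

All predict sets are disjoint. The grammar IS LL(1).

Answer: Yes, the grammar is LL(1).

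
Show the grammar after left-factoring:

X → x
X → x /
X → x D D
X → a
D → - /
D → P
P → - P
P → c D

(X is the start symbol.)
X → x X'
X' → ε
X' → /
X' → D D
X → a
D → - /
D → P
P → - P
P → c D

Left-factoring transforms A → αβ₁ | αβ₂ into A → αA' and A' → β₁ | β₂
(α is the longest common prefix among the alternatives). Repeat until
no nonterminal has two alternatives with a common prefix.

Round 1: X has alternatives sharing prefix 'x'. Introduce X': X → x X'
  Add: X' → ε
  Add: X' → /
  Add: X' → D D

No remaining common prefixes — done.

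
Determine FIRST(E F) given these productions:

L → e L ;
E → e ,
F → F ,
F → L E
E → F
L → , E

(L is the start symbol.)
{ ',', 'e' }

FIRST sets of the non-terminals involved (from the grammar, by fixed-point iteration):
  FIRST(E) = { ',', 'e' }

To compute FIRST(E F), process the symbols left to right:
Symbol E is a non-terminal. Add FIRST(E) \ {ε} = { ',', 'e' }
E is not nullable (ε ∉ FIRST(E)), so stop here.
FIRST(E F) = { ',', 'e' }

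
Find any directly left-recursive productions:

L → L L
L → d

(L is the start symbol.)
Yes, L is left-recursive

Direct left recursion occurs when N → N α for some non-terminal N (the right-hand side begins with the left-hand side itself).

L → L L: LEFT RECURSIVE (starts with L)
L → d: starts with d

The grammar has direct left recursion on: L.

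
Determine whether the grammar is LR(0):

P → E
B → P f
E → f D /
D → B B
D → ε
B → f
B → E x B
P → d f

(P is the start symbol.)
A grammar is LR(0) if no state in the canonical LR(0) collection has:
  - both a shift item (dot before a terminal) and a complete item (shift-reduce conflict), or
  - two or more complete items (reduce-reduce conflict; the accept item [P' → P .] counts as a complete item here).

Augment with P' → P and build the canonical LR(0) collection (I0 = CLOSURE({[P' → . P]}), then GOTO on every symbol after a dot until no new states appear). It has 16 states:
  I0: { [E → . f D /], [P → . E], [P → . d f], [P' → . P] }  — shift
  I1: { [P → E .] }  — reduce
  I2: { [P' → P .] }  — accept
  I3: { [P → d . f] }  — shift
  I4: { [B → . E x B], [B → . P f], [B → . f], [D → . B B], [D → .], [E → . f D /], [E → f . D /], [P → . E], [P → . d f] }  — shift, reduce
  I5: { [B → . E x B], [B → . P f], [B → . f], [D → B . B], [E → . f D /], [P → . E], [P → . d f] }  — shift
  I6: { [E → f D . /] }  — shift
  I7: { [B → E . x B], [P → E .] }  — shift, reduce
  I8: { [B → P . f] }  — shift
  I9: { [B → . E x B], [B → . P f], [B → . f], [B → f .], [D → . B B], [D → .], [E → . f D /], [E → f . D /], [P → . E], [P → . d f] }  — shift, 2 reduces
  I10: { [B → P f .] }  — reduce
  I11: { [B → . E x B], [B → . P f], [B → . f], [B → E x . B], [E → . f D /], [P → . E], [P → . d f] }  — shift
  I12: { [B → E x B .] }  — reduce
  I13: { [E → f D / .] }  — reduce
  I14: { [D → B B .] }  — reduce
  I15: { [P → d f .] }  — reduce

Conflict in state I4:
  Shift-reduce conflict between [D → .] and [B → . f]
So the grammar is NOT LR(0).

Answer: No. Shift-reduce conflict between [D → .] and [B → . f]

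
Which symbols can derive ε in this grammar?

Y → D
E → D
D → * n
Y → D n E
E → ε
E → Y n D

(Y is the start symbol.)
{ 'E' }

A non-terminal is nullable if it can derive ε (the empty string): either it has an ε-production, or it has a production whose right-hand side consists entirely of nullable non-terminals.

ε-productions: E → ε
So E is immediately nullable.
No further non-terminal can be added: every production for the remaining non-terminals contains a terminal or a non-nullable non-terminal.
Nullable = { 'E' }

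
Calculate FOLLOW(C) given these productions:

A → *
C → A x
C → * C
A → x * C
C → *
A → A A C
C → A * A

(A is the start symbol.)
To compute FOLLOW(C), find every occurrence of C on a right-hand side N → α C β: add FIRST(β) \ {ε}, and if β is empty or nullable also add FOLLOW(N). Iterate to a fixed point.

In C → * C: C is at the end; this adds FOLLOW(C) to itself — nothing new
In A → x * C: C is at the end, add FOLLOW(A)
In A → A A C: C is at the end, add FOLLOW(A)

The FOLLOW sets referred to above (computed the same way, to a fixed point):
  FOLLOW(A) = { $, '*', 'x' }

Taking the union: FOLLOW(C) = { $, '*', 'x' }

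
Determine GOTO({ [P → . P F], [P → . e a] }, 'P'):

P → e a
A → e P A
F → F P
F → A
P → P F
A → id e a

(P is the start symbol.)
{ [A → . e P A], [A → . id e a], [F → . A], [F → . F P], [P → P . F] }

GOTO(I, 'P') = CLOSURE({ [A → αX.β] : [A → α.Xβ] ∈ I, X = 'P' })

Items with dot before 'P', with the dot advanced:
  [P → . P F] → [P → P . F]
Closure of the advanced items:
  [P → P . F] has the dot before F: add [F → . F P], [F → . A]
  [F → . A] has the dot before A: add [A → . e P A], [A → . id e a]

GOTO = { [A → . e P A], [A → . id e a], [F → . A], [F → . F P], [P → P . F] }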